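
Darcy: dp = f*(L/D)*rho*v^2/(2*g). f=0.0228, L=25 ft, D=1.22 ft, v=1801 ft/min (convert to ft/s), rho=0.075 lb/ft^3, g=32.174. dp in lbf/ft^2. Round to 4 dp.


v_fps = 1801/60 = 30.0167 ft/s
dp = 0.0228*(25/1.22)*0.075*30.0167^2/(2*32.174) = 0.4906 lbf/ft^2

0.4906 lbf/ft^2


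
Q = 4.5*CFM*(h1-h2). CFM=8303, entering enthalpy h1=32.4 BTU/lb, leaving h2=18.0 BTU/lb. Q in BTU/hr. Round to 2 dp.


Q = 4.5 * 8303 * (32.4 - 18.0) = 538034.40 BTU/hr

538034.40 BTU/hr


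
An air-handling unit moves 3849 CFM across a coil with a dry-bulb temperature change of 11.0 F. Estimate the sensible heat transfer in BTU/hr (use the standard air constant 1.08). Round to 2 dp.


Q = 1.08 * 3849 * 11.0 = 45726.12 BTU/hr

45726.12 BTU/hr


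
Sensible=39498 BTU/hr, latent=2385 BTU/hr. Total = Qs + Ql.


Qt = 39498 + 2385 = 41883 BTU/hr

41883 BTU/hr


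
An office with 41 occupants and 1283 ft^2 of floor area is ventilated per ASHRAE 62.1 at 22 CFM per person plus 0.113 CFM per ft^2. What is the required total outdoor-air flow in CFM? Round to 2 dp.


Total = 41*22 + 1283*0.113 = 1046.98 CFM

1046.98 CFM


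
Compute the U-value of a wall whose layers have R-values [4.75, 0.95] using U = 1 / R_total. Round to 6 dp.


R_total = 4.75 + 0.95 = 5.70
U = 1/5.70 = 0.175439

0.175439


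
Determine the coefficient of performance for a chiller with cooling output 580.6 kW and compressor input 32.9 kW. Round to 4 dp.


COP = 580.6 / 32.9 = 17.6474

17.6474


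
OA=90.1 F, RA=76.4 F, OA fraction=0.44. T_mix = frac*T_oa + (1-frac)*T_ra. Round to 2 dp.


T_mix = 0.44*90.1 + 0.56*76.4 = 82.43 F

82.43 F


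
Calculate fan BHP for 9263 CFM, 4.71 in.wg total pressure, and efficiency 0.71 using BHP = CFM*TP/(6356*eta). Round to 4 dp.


BHP = 9263 * 4.71 / (6356 * 0.71) = 9.6679 hp

9.6679 hp


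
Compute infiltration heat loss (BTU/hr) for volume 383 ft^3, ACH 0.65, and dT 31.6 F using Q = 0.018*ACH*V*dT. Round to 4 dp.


Q = 0.018 * 0.65 * 383 * 31.6 = 141.6028 BTU/hr

141.6028 BTU/hr


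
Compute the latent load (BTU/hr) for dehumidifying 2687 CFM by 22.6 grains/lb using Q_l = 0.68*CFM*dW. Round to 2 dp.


Q = 0.68 * 2687 * 22.6 = 41293.82 BTU/hr

41293.82 BTU/hr


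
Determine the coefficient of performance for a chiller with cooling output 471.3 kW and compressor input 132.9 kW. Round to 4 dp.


COP = 471.3 / 132.9 = 3.5463

3.5463


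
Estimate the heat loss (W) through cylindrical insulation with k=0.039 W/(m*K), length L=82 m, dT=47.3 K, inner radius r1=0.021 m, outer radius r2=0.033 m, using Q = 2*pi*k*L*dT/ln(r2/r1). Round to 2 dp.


Q = 2*pi*0.039*82*47.3/ln(0.033/0.021) = 2102.79 W

2102.79 W


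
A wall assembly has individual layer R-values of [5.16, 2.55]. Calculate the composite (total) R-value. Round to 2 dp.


R_total = 5.16 + 2.55 = 7.71

7.71


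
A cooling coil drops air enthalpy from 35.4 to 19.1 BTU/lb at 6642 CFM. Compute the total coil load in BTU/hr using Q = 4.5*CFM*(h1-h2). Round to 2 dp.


Q = 4.5 * 6642 * (35.4 - 19.1) = 487190.70 BTU/hr

487190.70 BTU/hr


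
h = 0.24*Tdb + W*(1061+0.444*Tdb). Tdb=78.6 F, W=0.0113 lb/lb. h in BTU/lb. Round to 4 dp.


h = 0.24*78.6 + 0.0113*(1061+0.444*78.6) = 31.2477 BTU/lb

31.2477 BTU/lb


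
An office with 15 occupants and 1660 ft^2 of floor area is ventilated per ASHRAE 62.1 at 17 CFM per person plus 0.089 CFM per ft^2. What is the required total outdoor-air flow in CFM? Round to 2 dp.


Total = 15*17 + 1660*0.089 = 402.74 CFM

402.74 CFM


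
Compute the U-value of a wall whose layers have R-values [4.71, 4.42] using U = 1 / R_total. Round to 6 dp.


R_total = 4.71 + 4.42 = 9.13
U = 1/9.13 = 0.109529

0.109529


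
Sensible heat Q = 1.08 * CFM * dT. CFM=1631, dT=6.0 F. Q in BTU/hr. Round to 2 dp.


Q = 1.08 * 1631 * 6.0 = 10568.88 BTU/hr

10568.88 BTU/hr


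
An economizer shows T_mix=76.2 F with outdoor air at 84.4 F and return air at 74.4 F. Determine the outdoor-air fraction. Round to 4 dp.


frac = (76.2 - 74.4) / (84.4 - 74.4) = 0.1800

0.1800


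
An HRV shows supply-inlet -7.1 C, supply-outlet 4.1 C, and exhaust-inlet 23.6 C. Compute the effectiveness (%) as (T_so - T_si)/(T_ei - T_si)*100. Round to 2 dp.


eff = (4.1-(-7.1))/(23.6-(-7.1))*100 = 36.48 %

36.48 %


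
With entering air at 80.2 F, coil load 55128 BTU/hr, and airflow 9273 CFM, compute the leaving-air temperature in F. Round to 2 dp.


dT = 55128/(1.08*9273) = 5.5046
T_leave = 80.2 - 5.5046 = 74.70 F

74.70 F


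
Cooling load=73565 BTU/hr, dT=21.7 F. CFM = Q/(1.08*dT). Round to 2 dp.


CFM = 73565 / (1.08 * 21.7) = 3138.97

3138.97 CFM


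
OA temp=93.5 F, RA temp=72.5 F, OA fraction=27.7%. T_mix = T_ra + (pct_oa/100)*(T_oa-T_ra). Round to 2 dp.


T_mix = 72.5 + (27.7/100)*(93.5-72.5) = 78.32 F

78.32 F


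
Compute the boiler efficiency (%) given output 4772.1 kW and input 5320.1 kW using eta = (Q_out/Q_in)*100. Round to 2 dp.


eta = (4772.1/5320.1)*100 = 89.70 %

89.70 %


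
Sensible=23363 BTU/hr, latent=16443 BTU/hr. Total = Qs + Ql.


Qt = 23363 + 16443 = 39806 BTU/hr

39806 BTU/hr


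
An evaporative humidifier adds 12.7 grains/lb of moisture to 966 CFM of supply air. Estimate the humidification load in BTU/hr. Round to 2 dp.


Q = 0.68 * 966 * 12.7 = 8342.38 BTU/hr

8342.38 BTU/hr


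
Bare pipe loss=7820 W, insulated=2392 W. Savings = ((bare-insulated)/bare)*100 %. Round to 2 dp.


Savings = ((7820-2392)/7820)*100 = 69.41 %

69.41 %


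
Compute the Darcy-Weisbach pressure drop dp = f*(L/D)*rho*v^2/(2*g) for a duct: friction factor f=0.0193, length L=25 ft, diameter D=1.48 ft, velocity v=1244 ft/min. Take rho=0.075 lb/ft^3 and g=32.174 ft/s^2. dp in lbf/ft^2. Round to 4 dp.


v_fps = 1244/60 = 20.7333 ft/s
dp = 0.0193*(25/1.48)*0.075*20.7333^2/(2*32.174) = 0.1633 lbf/ft^2

0.1633 lbf/ft^2


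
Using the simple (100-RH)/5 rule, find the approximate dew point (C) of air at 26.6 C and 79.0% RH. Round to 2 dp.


Td = 26.6 - (100-79.0)/5 = 22.40 C

22.40 C


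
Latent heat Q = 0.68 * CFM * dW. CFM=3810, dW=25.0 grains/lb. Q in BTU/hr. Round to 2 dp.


Q = 0.68 * 3810 * 25.0 = 64770.00 BTU/hr

64770.00 BTU/hr


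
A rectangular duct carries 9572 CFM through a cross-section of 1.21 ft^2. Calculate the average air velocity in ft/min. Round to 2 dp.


V = 9572 / 1.21 = 7910.74 ft/min

7910.74 ft/min


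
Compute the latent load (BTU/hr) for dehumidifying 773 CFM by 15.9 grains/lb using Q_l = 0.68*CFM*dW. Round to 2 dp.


Q = 0.68 * 773 * 15.9 = 8357.68 BTU/hr

8357.68 BTU/hr


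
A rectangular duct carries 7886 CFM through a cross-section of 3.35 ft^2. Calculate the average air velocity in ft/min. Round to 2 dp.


V = 7886 / 3.35 = 2354.03 ft/min

2354.03 ft/min


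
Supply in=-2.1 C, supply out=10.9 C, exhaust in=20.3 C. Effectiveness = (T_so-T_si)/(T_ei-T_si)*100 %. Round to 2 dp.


eff = (10.9-(-2.1))/(20.3-(-2.1))*100 = 58.04 %

58.04 %


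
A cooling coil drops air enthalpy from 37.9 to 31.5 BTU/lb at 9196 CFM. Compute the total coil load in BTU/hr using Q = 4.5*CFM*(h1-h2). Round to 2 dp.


Q = 4.5 * 9196 * (37.9 - 31.5) = 264844.80 BTU/hr

264844.80 BTU/hr


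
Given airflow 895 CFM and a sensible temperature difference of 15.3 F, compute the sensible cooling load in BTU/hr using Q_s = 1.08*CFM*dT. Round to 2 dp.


Q = 1.08 * 895 * 15.3 = 14788.98 BTU/hr

14788.98 BTU/hr


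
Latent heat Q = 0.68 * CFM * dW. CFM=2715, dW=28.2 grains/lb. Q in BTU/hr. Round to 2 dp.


Q = 0.68 * 2715 * 28.2 = 52062.84 BTU/hr

52062.84 BTU/hr


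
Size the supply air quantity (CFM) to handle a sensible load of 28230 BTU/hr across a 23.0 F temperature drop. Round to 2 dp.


CFM = 28230 / (1.08 * 23.0) = 1136.47

1136.47 CFM


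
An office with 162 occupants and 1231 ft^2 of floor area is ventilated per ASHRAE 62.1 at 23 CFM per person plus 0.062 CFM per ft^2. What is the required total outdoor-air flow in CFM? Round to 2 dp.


Total = 162*23 + 1231*0.062 = 3802.32 CFM

3802.32 CFM


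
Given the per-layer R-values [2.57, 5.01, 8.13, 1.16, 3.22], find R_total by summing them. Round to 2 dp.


R_total = 2.57 + 5.01 + 8.13 + 1.16 + 3.22 = 20.09

20.09


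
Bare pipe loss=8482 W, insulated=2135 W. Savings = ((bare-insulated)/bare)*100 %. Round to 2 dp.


Savings = ((8482-2135)/8482)*100 = 74.83 %

74.83 %


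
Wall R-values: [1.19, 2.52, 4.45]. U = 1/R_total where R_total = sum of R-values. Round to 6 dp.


R_total = 1.19 + 2.52 + 4.45 = 8.16
U = 1/8.16 = 0.122549

0.122549


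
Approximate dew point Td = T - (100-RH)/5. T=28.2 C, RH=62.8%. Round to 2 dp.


Td = 28.2 - (100-62.8)/5 = 20.76 C

20.76 C


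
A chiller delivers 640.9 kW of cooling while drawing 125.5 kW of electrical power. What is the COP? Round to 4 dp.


COP = 640.9 / 125.5 = 5.1068

5.1068


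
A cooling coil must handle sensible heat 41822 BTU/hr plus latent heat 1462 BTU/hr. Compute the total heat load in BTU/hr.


Qt = 41822 + 1462 = 43284 BTU/hr

43284 BTU/hr


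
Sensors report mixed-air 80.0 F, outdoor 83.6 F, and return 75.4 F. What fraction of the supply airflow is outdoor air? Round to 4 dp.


frac = (80.0 - 75.4) / (83.6 - 75.4) = 0.5610

0.5610


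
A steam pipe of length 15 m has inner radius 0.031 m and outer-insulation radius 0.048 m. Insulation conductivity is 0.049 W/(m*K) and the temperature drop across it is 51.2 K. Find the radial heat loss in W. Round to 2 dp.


Q = 2*pi*0.049*15*51.2/ln(0.048/0.031) = 540.81 W

540.81 W


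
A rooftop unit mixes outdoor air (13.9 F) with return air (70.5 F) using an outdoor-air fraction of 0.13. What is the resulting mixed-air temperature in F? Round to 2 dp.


T_mix = 0.13*13.9 + 0.87*70.5 = 63.14 F

63.14 F


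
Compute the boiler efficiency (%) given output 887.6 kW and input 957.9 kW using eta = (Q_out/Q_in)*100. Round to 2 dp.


eta = (887.6/957.9)*100 = 92.66 %

92.66 %


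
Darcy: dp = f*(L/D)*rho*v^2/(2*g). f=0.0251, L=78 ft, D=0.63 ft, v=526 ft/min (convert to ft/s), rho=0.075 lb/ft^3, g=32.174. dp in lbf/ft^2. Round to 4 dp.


v_fps = 526/60 = 8.7667 ft/s
dp = 0.0251*(78/0.63)*0.075*8.7667^2/(2*32.174) = 0.2784 lbf/ft^2

0.2784 lbf/ft^2


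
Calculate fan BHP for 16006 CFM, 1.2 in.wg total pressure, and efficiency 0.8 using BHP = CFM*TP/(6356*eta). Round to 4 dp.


BHP = 16006 * 1.2 / (6356 * 0.8) = 3.7774 hp

3.7774 hp


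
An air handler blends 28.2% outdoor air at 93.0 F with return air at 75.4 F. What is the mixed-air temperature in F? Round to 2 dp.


T_mix = 75.4 + (28.2/100)*(93.0-75.4) = 80.36 F

80.36 F


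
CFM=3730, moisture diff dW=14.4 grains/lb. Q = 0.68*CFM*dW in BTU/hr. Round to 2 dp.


Q = 0.68 * 3730 * 14.4 = 36524.16 BTU/hr

36524.16 BTU/hr


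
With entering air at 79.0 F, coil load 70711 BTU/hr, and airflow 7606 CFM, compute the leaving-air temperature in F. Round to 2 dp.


dT = 70711/(1.08*7606) = 8.6081
T_leave = 79.0 - 8.6081 = 70.39 F

70.39 F


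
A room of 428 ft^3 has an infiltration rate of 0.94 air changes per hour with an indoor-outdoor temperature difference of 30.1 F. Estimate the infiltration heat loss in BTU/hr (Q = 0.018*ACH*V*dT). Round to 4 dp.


Q = 0.018 * 0.94 * 428 * 30.1 = 217.9770 BTU/hr

217.9770 BTU/hr


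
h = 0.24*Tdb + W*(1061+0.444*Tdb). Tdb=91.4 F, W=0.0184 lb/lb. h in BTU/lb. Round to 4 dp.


h = 0.24*91.4 + 0.0184*(1061+0.444*91.4) = 42.2051 BTU/lb

42.2051 BTU/lb


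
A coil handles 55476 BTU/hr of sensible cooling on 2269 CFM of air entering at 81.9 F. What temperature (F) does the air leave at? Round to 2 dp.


dT = 55476/(1.08*2269) = 22.6385
T_leave = 81.9 - 22.6385 = 59.26 F

59.26 F


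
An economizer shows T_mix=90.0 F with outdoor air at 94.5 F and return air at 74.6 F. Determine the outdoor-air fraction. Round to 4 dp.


frac = (90.0 - 74.6) / (94.5 - 74.6) = 0.7739

0.7739


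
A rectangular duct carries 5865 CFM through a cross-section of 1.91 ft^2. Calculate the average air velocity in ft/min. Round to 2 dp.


V = 5865 / 1.91 = 3070.68 ft/min

3070.68 ft/min


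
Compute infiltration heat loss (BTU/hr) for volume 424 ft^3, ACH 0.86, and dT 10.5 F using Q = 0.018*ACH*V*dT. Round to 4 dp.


Q = 0.018 * 0.86 * 424 * 10.5 = 68.9170 BTU/hr

68.9170 BTU/hr


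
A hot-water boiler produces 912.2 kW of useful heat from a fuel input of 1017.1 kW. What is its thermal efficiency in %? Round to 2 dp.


eta = (912.2/1017.1)*100 = 89.69 %

89.69 %


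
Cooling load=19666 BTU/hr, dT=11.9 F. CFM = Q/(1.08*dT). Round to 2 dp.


CFM = 19666 / (1.08 * 11.9) = 1530.19

1530.19 CFM


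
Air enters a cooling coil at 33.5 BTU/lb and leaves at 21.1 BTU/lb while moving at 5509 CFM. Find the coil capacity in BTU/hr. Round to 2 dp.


Q = 4.5 * 5509 * (33.5 - 21.1) = 307402.20 BTU/hr

307402.20 BTU/hr


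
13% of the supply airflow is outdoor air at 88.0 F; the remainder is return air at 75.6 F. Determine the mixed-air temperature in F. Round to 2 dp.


T_mix = 0.13*88.0 + 0.87*75.6 = 77.21 F

77.21 F


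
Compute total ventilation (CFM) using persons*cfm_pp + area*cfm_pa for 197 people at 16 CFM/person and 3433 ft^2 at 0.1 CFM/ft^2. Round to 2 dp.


Total = 197*16 + 3433*0.1 = 3495.30 CFM

3495.30 CFM


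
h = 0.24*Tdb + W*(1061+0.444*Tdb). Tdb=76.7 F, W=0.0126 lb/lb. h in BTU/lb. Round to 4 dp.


h = 0.24*76.7 + 0.0126*(1061+0.444*76.7) = 32.2057 BTU/lb

32.2057 BTU/lb


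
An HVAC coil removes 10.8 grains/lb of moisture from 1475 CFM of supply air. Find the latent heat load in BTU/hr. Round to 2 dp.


Q = 0.68 * 1475 * 10.8 = 10832.40 BTU/hr

10832.40 BTU/hr


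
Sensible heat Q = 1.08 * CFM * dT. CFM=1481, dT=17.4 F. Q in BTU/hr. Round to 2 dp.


Q = 1.08 * 1481 * 17.4 = 27830.95 BTU/hr

27830.95 BTU/hr


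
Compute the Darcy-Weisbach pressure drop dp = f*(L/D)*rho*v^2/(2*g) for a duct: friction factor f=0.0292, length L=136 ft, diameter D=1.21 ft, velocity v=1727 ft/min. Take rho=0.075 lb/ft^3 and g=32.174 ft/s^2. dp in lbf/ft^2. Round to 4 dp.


v_fps = 1727/60 = 28.7833 ft/s
dp = 0.0292*(136/1.21)*0.075*28.7833^2/(2*32.174) = 3.1692 lbf/ft^2

3.1692 lbf/ft^2


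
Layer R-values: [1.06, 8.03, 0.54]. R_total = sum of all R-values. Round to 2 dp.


R_total = 1.06 + 8.03 + 0.54 = 9.63

9.63


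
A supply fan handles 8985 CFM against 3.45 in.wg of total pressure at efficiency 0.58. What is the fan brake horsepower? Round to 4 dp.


BHP = 8985 * 3.45 / (6356 * 0.58) = 8.4086 hp

8.4086 hp


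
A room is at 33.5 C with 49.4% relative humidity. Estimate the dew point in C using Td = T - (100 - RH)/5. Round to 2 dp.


Td = 33.5 - (100-49.4)/5 = 23.38 C

23.38 C


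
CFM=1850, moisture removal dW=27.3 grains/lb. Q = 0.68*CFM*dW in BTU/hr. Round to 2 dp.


Q = 0.68 * 1850 * 27.3 = 34343.40 BTU/hr

34343.40 BTU/hr


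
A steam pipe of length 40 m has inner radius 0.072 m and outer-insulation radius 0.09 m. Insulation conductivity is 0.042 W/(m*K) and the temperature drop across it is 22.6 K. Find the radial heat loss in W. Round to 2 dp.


Q = 2*pi*0.042*40*22.6/ln(0.09/0.072) = 1069.09 W

1069.09 W


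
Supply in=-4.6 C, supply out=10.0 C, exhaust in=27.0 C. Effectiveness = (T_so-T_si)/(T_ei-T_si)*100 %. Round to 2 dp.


eff = (10.0-(-4.6))/(27.0-(-4.6))*100 = 46.20 %

46.20 %


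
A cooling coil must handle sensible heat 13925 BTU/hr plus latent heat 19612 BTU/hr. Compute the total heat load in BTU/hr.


Qt = 13925 + 19612 = 33537 BTU/hr

33537 BTU/hr


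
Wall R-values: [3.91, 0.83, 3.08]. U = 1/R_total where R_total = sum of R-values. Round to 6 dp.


R_total = 3.91 + 0.83 + 3.08 = 7.82
U = 1/7.82 = 0.127877

0.127877


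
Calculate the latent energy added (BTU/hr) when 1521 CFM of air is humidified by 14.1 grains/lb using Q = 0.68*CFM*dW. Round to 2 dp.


Q = 0.68 * 1521 * 14.1 = 14583.35 BTU/hr

14583.35 BTU/hr


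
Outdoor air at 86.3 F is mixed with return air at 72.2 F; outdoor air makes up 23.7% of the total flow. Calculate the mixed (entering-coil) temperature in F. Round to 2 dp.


T_mix = 72.2 + (23.7/100)*(86.3-72.2) = 75.54 F

75.54 F


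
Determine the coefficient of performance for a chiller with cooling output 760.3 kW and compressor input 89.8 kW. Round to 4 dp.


COP = 760.3 / 89.8 = 8.4666

8.4666


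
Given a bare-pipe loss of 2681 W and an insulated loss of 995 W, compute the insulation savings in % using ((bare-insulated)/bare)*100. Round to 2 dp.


Savings = ((2681-995)/2681)*100 = 62.89 %

62.89 %


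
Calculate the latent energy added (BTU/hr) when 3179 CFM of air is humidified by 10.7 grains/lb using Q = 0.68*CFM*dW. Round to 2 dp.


Q = 0.68 * 3179 * 10.7 = 23130.40 BTU/hr

23130.40 BTU/hr


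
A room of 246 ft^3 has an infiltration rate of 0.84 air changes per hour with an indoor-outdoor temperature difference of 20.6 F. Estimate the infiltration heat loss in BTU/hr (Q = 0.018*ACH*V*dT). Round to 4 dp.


Q = 0.018 * 0.84 * 246 * 20.6 = 76.6221 BTU/hr

76.6221 BTU/hr


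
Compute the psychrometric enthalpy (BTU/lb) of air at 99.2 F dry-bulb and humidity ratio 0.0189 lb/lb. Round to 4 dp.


h = 0.24*99.2 + 0.0189*(1061+0.444*99.2) = 44.6933 BTU/lb

44.6933 BTU/lb


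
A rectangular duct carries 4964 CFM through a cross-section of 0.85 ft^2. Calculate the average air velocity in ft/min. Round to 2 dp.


V = 4964 / 0.85 = 5840.00 ft/min

5840.00 ft/min


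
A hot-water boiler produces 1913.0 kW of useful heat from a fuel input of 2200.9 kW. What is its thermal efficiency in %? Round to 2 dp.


eta = (1913.0/2200.9)*100 = 86.92 %

86.92 %


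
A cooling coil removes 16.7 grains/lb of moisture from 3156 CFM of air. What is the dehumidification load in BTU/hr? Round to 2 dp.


Q = 0.68 * 3156 * 16.7 = 35839.54 BTU/hr

35839.54 BTU/hr


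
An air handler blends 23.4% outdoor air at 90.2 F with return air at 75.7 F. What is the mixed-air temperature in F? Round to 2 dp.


T_mix = 75.7 + (23.4/100)*(90.2-75.7) = 79.09 F

79.09 F


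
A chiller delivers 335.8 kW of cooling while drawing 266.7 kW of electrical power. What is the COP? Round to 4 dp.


COP = 335.8 / 266.7 = 1.2591

1.2591


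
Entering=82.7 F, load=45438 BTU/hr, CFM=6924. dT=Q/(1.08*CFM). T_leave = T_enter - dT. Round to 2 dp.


dT = 45438/(1.08*6924) = 6.0763
T_leave = 82.7 - 6.0763 = 76.62 F

76.62 F


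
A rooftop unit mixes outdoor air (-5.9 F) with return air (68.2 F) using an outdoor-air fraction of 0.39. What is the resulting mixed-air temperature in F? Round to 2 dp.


T_mix = 0.39*(-5.9) + 0.61*68.2 = 39.30 F

39.30 F


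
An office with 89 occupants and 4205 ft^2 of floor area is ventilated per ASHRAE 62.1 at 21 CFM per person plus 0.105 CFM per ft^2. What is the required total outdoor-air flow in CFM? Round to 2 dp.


Total = 89*21 + 4205*0.105 = 2310.53 CFM

2310.53 CFM


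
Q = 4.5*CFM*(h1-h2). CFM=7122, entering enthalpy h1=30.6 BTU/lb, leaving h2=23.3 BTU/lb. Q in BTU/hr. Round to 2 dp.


Q = 4.5 * 7122 * (30.6 - 23.3) = 233957.70 BTU/hr

233957.70 BTU/hr


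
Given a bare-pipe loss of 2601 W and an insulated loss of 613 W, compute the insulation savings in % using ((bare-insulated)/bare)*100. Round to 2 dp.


Savings = ((2601-613)/2601)*100 = 76.43 %

76.43 %


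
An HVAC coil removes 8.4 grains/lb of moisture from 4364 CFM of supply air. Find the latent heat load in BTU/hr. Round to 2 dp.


Q = 0.68 * 4364 * 8.4 = 24927.17 BTU/hr

24927.17 BTU/hr


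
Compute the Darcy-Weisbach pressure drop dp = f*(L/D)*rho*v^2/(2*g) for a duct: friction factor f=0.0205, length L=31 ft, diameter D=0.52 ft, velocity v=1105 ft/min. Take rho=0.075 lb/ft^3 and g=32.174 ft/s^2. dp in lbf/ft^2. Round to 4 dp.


v_fps = 1105/60 = 18.4167 ft/s
dp = 0.0205*(31/0.52)*0.075*18.4167^2/(2*32.174) = 0.4831 lbf/ft^2

0.4831 lbf/ft^2


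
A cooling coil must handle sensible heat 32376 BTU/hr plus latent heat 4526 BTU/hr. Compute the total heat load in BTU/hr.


Qt = 32376 + 4526 = 36902 BTU/hr

36902 BTU/hr


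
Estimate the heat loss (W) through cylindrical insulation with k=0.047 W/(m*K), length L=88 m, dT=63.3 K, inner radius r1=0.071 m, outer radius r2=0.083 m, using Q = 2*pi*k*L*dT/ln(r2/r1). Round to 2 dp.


Q = 2*pi*0.047*88*63.3/ln(0.083/0.071) = 10533.97 W

10533.97 W


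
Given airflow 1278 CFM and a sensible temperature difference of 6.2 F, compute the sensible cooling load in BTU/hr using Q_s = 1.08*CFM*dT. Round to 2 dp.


Q = 1.08 * 1278 * 6.2 = 8557.49 BTU/hr

8557.49 BTU/hr


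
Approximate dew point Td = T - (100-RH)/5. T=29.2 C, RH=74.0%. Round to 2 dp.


Td = 29.2 - (100-74.0)/5 = 24.00 C

24.00 C


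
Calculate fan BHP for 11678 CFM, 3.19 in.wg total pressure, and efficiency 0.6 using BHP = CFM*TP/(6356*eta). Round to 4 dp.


BHP = 11678 * 3.19 / (6356 * 0.6) = 9.7684 hp

9.7684 hp


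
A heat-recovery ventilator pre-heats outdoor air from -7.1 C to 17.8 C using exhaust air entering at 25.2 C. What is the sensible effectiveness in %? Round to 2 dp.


eff = (17.8-(-7.1))/(25.2-(-7.1))*100 = 77.09 %

77.09 %


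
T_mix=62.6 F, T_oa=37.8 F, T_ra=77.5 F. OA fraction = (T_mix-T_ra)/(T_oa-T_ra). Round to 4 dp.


frac = (62.6 - 77.5) / (37.8 - 77.5) = 0.3753

0.3753


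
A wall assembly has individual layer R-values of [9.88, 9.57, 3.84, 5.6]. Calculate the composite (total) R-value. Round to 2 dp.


R_total = 9.88 + 9.57 + 3.84 + 5.6 = 28.89

28.89


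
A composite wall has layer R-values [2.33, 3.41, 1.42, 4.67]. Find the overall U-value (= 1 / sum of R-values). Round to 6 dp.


R_total = 2.33 + 3.41 + 1.42 + 4.67 = 11.83
U = 1/11.83 = 0.084531

0.084531


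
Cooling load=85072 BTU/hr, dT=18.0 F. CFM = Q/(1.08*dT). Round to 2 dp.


CFM = 85072 / (1.08 * 18.0) = 4376.13

4376.13 CFM


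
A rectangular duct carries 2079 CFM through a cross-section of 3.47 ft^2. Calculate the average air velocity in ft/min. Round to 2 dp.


V = 2079 / 3.47 = 599.14 ft/min

599.14 ft/min


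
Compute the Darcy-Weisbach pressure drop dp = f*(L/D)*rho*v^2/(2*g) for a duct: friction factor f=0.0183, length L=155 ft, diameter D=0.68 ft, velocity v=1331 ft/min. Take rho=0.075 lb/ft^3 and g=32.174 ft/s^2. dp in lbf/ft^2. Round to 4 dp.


v_fps = 1331/60 = 22.1833 ft/s
dp = 0.0183*(155/0.68)*0.075*22.1833^2/(2*32.174) = 2.3925 lbf/ft^2

2.3925 lbf/ft^2


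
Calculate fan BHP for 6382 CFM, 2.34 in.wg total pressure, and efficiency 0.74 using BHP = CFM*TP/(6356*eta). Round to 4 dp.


BHP = 6382 * 2.34 / (6356 * 0.74) = 3.1751 hp

3.1751 hp


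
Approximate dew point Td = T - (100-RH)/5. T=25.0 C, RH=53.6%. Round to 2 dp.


Td = 25.0 - (100-53.6)/5 = 15.72 C

15.72 C


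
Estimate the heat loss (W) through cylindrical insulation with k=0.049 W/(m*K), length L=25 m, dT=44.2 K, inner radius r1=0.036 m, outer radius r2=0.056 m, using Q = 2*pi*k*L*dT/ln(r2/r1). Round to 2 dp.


Q = 2*pi*0.049*25*44.2/ln(0.056/0.036) = 769.98 W

769.98 W


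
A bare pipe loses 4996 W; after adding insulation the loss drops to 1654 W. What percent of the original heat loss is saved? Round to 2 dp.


Savings = ((4996-1654)/4996)*100 = 66.89 %

66.89 %


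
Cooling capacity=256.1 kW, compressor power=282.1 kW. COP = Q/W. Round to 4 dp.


COP = 256.1 / 282.1 = 0.9078

0.9078


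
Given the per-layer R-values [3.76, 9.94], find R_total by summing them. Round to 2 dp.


R_total = 3.76 + 9.94 = 13.70

13.70


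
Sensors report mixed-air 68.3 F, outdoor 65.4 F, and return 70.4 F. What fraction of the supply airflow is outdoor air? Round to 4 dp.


frac = (68.3 - 70.4) / (65.4 - 70.4) = 0.4200

0.4200


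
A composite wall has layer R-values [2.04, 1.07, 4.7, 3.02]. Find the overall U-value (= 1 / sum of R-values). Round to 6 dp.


R_total = 2.04 + 1.07 + 4.7 + 3.02 = 10.83
U = 1/10.83 = 0.092336

0.092336


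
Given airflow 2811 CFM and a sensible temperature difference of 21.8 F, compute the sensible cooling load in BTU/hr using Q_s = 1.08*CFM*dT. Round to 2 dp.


Q = 1.08 * 2811 * 21.8 = 66182.18 BTU/hr

66182.18 BTU/hr


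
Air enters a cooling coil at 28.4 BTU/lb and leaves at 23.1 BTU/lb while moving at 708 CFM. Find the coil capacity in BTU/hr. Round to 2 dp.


Q = 4.5 * 708 * (28.4 - 23.1) = 16885.80 BTU/hr

16885.80 BTU/hr


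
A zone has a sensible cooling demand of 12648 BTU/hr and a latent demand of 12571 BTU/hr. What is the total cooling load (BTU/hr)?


Qt = 12648 + 12571 = 25219 BTU/hr

25219 BTU/hr


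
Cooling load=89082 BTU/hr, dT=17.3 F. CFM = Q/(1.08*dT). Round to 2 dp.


CFM = 89082 / (1.08 * 17.3) = 4767.82

4767.82 CFM


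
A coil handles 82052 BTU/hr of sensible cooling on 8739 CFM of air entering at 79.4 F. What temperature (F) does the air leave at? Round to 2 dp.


dT = 82052/(1.08*8739) = 8.6937
T_leave = 79.4 - 8.6937 = 70.71 F

70.71 F


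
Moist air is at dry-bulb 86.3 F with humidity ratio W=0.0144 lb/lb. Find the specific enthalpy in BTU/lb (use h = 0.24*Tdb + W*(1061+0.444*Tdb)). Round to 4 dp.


h = 0.24*86.3 + 0.0144*(1061+0.444*86.3) = 36.5422 BTU/lb

36.5422 BTU/lb


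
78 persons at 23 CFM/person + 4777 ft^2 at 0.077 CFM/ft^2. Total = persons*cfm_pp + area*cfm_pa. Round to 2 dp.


Total = 78*23 + 4777*0.077 = 2161.83 CFM

2161.83 CFM


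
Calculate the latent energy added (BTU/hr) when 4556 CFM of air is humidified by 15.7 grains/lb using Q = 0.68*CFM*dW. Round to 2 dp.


Q = 0.68 * 4556 * 15.7 = 48639.86 BTU/hr

48639.86 BTU/hr


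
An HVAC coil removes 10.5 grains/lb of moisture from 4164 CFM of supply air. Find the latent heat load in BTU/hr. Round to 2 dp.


Q = 0.68 * 4164 * 10.5 = 29730.96 BTU/hr

29730.96 BTU/hr


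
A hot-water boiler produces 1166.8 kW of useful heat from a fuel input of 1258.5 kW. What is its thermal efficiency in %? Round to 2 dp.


eta = (1166.8/1258.5)*100 = 92.71 %

92.71 %


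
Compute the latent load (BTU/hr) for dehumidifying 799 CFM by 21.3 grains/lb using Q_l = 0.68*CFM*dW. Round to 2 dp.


Q = 0.68 * 799 * 21.3 = 11572.72 BTU/hr

11572.72 BTU/hr


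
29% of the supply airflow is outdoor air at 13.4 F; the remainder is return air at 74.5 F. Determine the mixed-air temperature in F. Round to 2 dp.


T_mix = 0.29*13.4 + 0.71*74.5 = 56.78 F

56.78 F


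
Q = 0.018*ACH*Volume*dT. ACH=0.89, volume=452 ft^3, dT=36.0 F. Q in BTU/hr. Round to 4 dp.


Q = 0.018 * 0.89 * 452 * 36.0 = 260.6774 BTU/hr

260.6774 BTU/hr


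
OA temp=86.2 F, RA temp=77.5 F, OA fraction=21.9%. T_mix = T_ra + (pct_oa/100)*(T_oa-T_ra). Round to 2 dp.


T_mix = 77.5 + (21.9/100)*(86.2-77.5) = 79.41 F

79.41 F


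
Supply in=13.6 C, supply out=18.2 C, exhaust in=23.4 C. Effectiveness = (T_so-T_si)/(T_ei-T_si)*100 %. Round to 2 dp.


eff = (18.2-13.6)/(23.4-13.6)*100 = 46.94 %

46.94 %


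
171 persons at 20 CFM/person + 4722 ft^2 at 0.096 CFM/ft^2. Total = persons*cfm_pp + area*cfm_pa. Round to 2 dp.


Total = 171*20 + 4722*0.096 = 3873.31 CFM

3873.31 CFM


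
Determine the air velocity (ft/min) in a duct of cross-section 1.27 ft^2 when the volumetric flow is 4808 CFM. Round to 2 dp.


V = 4808 / 1.27 = 3785.83 ft/min

3785.83 ft/min


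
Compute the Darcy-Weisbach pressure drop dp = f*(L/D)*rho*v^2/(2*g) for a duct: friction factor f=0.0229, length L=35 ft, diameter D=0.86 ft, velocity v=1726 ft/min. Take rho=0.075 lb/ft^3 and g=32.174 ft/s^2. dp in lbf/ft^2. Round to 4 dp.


v_fps = 1726/60 = 28.7667 ft/s
dp = 0.0229*(35/0.86)*0.075*28.7667^2/(2*32.174) = 0.8989 lbf/ft^2

0.8989 lbf/ft^2


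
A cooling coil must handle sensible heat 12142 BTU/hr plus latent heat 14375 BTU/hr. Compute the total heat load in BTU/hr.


Qt = 12142 + 14375 = 26517 BTU/hr

26517 BTU/hr


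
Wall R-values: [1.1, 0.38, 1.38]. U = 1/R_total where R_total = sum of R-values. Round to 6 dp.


R_total = 1.1 + 0.38 + 1.38 = 2.86
U = 1/2.86 = 0.349650

0.349650


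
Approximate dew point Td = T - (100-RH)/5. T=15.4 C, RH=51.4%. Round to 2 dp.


Td = 15.4 - (100-51.4)/5 = 5.68 C

5.68 C


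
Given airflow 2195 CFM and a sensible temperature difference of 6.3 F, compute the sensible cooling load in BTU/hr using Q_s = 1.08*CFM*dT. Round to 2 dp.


Q = 1.08 * 2195 * 6.3 = 14934.78 BTU/hr

14934.78 BTU/hr


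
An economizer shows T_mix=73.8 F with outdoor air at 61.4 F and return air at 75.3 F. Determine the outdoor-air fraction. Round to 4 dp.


frac = (73.8 - 75.3) / (61.4 - 75.3) = 0.1079

0.1079


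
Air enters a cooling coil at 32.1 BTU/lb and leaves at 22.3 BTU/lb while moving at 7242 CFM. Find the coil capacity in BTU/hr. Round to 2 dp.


Q = 4.5 * 7242 * (32.1 - 22.3) = 319372.20 BTU/hr

319372.20 BTU/hr


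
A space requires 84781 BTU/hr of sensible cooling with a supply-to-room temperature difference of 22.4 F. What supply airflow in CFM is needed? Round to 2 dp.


CFM = 84781 / (1.08 * 22.4) = 3504.51

3504.51 CFM


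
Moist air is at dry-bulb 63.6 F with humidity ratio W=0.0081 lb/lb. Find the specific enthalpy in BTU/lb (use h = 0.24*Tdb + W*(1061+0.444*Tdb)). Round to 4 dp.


h = 0.24*63.6 + 0.0081*(1061+0.444*63.6) = 24.0868 BTU/lb

24.0868 BTU/lb


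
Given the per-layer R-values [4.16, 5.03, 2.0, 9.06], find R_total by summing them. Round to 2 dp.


R_total = 4.16 + 5.03 + 2.0 + 9.06 = 20.25

20.25


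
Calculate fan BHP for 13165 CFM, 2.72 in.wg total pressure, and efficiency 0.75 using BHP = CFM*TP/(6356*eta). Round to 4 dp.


BHP = 13165 * 2.72 / (6356 * 0.75) = 7.5118 hp

7.5118 hp


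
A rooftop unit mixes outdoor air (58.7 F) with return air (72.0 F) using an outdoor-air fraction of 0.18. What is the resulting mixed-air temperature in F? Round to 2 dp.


T_mix = 0.18*58.7 + 0.82*72.0 = 69.61 F

69.61 F


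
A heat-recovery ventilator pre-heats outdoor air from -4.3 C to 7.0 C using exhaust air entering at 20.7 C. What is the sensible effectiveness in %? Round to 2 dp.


eff = (7.0-(-4.3))/(20.7-(-4.3))*100 = 45.20 %

45.20 %


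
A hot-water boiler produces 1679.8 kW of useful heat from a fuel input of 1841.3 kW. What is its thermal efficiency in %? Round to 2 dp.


eta = (1679.8/1841.3)*100 = 91.23 %

91.23 %


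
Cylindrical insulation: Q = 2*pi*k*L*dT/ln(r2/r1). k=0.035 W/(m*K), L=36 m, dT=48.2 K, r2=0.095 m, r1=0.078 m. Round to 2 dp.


Q = 2*pi*0.035*36*48.2/ln(0.095/0.078) = 1935.36 W

1935.36 W


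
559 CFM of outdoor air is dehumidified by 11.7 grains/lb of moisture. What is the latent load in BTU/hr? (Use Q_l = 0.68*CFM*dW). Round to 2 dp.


Q = 0.68 * 559 * 11.7 = 4447.40 BTU/hr

4447.40 BTU/hr


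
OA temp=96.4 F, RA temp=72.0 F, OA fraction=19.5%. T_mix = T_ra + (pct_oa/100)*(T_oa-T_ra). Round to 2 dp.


T_mix = 72.0 + (19.5/100)*(96.4-72.0) = 76.76 F

76.76 F


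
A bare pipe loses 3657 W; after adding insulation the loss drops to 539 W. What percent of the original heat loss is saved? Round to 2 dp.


Savings = ((3657-539)/3657)*100 = 85.26 %

85.26 %


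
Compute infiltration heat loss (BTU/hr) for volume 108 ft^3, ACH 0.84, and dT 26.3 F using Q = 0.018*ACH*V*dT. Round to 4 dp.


Q = 0.018 * 0.84 * 108 * 26.3 = 42.9468 BTU/hr

42.9468 BTU/hr


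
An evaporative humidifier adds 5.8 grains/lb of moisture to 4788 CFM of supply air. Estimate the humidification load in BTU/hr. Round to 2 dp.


Q = 0.68 * 4788 * 5.8 = 18883.87 BTU/hr

18883.87 BTU/hr


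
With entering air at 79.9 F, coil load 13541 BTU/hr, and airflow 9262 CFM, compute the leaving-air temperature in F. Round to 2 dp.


dT = 13541/(1.08*9262) = 1.3537
T_leave = 79.9 - 1.3537 = 78.55 F

78.55 F


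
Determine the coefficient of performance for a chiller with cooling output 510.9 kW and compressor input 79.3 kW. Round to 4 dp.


COP = 510.9 / 79.3 = 6.4426

6.4426


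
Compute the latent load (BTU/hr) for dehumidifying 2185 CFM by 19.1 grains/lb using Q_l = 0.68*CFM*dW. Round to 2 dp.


Q = 0.68 * 2185 * 19.1 = 28378.78 BTU/hr

28378.78 BTU/hr


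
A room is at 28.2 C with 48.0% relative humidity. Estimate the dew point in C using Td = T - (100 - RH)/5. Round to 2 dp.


Td = 28.2 - (100-48.0)/5 = 17.80 C

17.80 C


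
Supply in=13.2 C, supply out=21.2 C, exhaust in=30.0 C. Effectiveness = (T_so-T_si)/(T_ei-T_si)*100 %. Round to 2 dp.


eff = (21.2-13.2)/(30.0-13.2)*100 = 47.62 %

47.62 %


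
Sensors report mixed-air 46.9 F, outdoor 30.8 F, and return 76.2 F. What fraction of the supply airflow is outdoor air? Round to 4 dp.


frac = (46.9 - 76.2) / (30.8 - 76.2) = 0.6454

0.6454


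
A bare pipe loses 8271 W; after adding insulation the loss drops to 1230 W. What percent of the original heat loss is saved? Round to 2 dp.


Savings = ((8271-1230)/8271)*100 = 85.13 %

85.13 %


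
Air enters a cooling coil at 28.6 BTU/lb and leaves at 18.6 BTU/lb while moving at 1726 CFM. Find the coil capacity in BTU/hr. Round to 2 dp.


Q = 4.5 * 1726 * (28.6 - 18.6) = 77670.00 BTU/hr

77670.00 BTU/hr


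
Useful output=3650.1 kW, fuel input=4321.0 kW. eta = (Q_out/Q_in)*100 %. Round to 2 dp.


eta = (3650.1/4321.0)*100 = 84.47 %

84.47 %


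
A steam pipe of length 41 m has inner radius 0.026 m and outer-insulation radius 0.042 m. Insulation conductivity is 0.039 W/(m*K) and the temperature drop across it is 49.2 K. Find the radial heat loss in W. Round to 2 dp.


Q = 2*pi*0.039*41*49.2/ln(0.042/0.026) = 1030.72 W

1030.72 W


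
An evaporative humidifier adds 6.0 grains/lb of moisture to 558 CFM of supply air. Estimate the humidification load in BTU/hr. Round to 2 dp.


Q = 0.68 * 558 * 6.0 = 2276.64 BTU/hr

2276.64 BTU/hr


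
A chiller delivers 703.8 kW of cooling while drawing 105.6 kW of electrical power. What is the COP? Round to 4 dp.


COP = 703.8 / 105.6 = 6.6648

6.6648


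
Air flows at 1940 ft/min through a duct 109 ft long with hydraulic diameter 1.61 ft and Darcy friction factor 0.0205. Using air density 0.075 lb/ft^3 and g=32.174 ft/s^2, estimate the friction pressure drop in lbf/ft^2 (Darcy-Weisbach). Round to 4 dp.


v_fps = 1940/60 = 32.3333 ft/s
dp = 0.0205*(109/1.61)*0.075*32.3333^2/(2*32.174) = 1.6911 lbf/ft^2

1.6911 lbf/ft^2


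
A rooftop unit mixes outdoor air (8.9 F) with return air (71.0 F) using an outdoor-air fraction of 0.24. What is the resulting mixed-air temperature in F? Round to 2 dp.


T_mix = 0.24*8.9 + 0.76*71.0 = 56.10 F

56.10 F


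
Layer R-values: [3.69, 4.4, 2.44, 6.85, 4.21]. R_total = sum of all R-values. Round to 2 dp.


R_total = 3.69 + 4.4 + 2.44 + 6.85 + 4.21 = 21.59

21.59


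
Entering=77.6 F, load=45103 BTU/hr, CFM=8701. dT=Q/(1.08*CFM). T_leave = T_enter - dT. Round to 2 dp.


dT = 45103/(1.08*8701) = 4.7997
T_leave = 77.6 - 4.7997 = 72.80 F

72.80 F


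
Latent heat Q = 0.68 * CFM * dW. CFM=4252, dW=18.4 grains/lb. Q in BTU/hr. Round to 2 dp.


Q = 0.68 * 4252 * 18.4 = 53201.02 BTU/hr

53201.02 BTU/hr


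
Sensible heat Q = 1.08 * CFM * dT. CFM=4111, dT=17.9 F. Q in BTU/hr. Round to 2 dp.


Q = 1.08 * 4111 * 17.9 = 79473.85 BTU/hr

79473.85 BTU/hr


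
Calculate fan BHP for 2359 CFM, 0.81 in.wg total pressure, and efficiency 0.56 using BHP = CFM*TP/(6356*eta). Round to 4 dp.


BHP = 2359 * 0.81 / (6356 * 0.56) = 0.5368 hp

0.5368 hp


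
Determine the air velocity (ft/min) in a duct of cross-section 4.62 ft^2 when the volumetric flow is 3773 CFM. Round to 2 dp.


V = 3773 / 4.62 = 816.67 ft/min

816.67 ft/min


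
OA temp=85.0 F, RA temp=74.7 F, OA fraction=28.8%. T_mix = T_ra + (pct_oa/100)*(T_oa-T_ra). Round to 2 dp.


T_mix = 74.7 + (28.8/100)*(85.0-74.7) = 77.67 F

77.67 F


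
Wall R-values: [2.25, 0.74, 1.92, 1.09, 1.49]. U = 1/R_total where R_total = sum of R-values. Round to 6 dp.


R_total = 2.25 + 0.74 + 1.92 + 1.09 + 1.49 = 7.49
U = 1/7.49 = 0.133511

0.133511


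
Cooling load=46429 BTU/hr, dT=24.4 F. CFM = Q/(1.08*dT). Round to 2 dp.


CFM = 46429 / (1.08 * 24.4) = 1761.88

1761.88 CFM


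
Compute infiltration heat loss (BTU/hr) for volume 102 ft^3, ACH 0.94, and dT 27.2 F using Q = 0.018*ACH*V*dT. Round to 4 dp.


Q = 0.018 * 0.94 * 102 * 27.2 = 46.9428 BTU/hr

46.9428 BTU/hr


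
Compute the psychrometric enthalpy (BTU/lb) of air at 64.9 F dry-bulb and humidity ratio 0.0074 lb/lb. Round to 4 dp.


h = 0.24*64.9 + 0.0074*(1061+0.444*64.9) = 23.6406 BTU/lb

23.6406 BTU/lb


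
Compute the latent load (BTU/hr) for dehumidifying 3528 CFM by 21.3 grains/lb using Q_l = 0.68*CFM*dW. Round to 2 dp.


Q = 0.68 * 3528 * 21.3 = 51099.55 BTU/hr

51099.55 BTU/hr


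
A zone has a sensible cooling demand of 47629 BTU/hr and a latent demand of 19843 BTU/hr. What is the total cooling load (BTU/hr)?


Qt = 47629 + 19843 = 67472 BTU/hr

67472 BTU/hr


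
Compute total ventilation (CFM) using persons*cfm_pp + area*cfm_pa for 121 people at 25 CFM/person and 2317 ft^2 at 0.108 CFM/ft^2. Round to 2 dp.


Total = 121*25 + 2317*0.108 = 3275.24 CFM

3275.24 CFM


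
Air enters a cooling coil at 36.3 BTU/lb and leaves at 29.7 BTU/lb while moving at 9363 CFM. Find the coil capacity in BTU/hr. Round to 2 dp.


Q = 4.5 * 9363 * (36.3 - 29.7) = 278081.10 BTU/hr

278081.10 BTU/hr


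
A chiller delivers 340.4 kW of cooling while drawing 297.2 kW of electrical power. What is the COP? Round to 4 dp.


COP = 340.4 / 297.2 = 1.1454

1.1454


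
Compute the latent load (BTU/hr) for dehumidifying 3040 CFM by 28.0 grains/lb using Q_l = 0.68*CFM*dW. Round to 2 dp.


Q = 0.68 * 3040 * 28.0 = 57881.60 BTU/hr

57881.60 BTU/hr


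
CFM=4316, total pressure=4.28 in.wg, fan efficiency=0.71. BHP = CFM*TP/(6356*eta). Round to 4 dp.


BHP = 4316 * 4.28 / (6356 * 0.71) = 4.0934 hp

4.0934 hp


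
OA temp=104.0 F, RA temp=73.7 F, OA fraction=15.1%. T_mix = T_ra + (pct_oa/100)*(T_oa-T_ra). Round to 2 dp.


T_mix = 73.7 + (15.1/100)*(104.0-73.7) = 78.28 F

78.28 F


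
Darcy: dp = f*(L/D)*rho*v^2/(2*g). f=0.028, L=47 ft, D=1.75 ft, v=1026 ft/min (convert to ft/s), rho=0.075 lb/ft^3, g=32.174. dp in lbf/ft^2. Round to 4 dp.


v_fps = 1026/60 = 17.1 ft/s
dp = 0.028*(47/1.75)*0.075*17.1^2/(2*32.174) = 0.2563 lbf/ft^2

0.2563 lbf/ft^2


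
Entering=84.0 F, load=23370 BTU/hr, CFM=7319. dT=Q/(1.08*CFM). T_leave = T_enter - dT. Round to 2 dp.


dT = 23370/(1.08*7319) = 2.9565
T_leave = 84.0 - 2.9565 = 81.04 F

81.04 F


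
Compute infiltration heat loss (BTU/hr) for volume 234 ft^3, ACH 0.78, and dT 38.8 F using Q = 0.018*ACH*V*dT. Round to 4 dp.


Q = 0.018 * 0.78 * 234 * 38.8 = 127.4720 BTU/hr

127.4720 BTU/hr


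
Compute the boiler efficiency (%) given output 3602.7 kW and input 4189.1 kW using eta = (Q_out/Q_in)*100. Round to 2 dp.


eta = (3602.7/4189.1)*100 = 86.00 %

86.00 %


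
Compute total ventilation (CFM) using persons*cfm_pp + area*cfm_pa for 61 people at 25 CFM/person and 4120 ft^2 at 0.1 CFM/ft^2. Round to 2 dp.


Total = 61*25 + 4120*0.1 = 1937.00 CFM

1937.00 CFM


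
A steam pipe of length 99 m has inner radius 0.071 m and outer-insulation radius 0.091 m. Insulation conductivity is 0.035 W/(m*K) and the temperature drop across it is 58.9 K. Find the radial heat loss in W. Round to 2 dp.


Q = 2*pi*0.035*99*58.9/ln(0.091/0.071) = 5166.93 W

5166.93 W


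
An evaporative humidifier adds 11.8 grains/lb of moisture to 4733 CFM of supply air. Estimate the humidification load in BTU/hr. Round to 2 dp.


Q = 0.68 * 4733 * 11.8 = 37977.59 BTU/hr

37977.59 BTU/hr


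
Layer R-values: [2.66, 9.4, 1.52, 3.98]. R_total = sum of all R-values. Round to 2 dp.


R_total = 2.66 + 9.4 + 1.52 + 3.98 = 17.56

17.56
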